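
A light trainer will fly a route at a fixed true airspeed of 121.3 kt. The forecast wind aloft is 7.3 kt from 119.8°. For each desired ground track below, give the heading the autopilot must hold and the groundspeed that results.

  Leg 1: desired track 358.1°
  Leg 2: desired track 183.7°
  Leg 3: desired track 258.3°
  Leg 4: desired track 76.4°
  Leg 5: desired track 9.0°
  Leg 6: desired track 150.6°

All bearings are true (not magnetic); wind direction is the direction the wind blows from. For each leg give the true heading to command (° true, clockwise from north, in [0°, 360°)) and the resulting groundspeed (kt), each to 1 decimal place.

Leg 1: heading=1.0°, groundspeed=125.0 kt
Leg 2: heading=180.6°, groundspeed=117.9 kt
Leg 3: heading=256.0°, groundspeed=126.7 kt
Leg 4: heading=78.8°, groundspeed=115.9 kt
Leg 5: heading=12.2°, groundspeed=123.7 kt
Leg 6: heading=148.8°, groundspeed=115.0 kt

Leg 1: desired track 358.1°; wind correction +2.9° → command heading 1.0°, groundspeed 125.0 kt
Leg 2: desired track 183.7°; wind correction -3.1° → command heading 180.6°, groundspeed 117.9 kt
Leg 3: desired track 258.3°; wind correction -2.3° → command heading 256.0°, groundspeed 126.7 kt
Leg 4: desired track 76.4°; wind correction +2.4° → command heading 78.8°, groundspeed 115.9 kt
Leg 5: desired track 9.0°; wind correction +3.2° → command heading 12.2°, groundspeed 123.7 kt
Leg 6: desired track 150.6°; wind correction -1.8° → command heading 148.8°, groundspeed 115.0 kt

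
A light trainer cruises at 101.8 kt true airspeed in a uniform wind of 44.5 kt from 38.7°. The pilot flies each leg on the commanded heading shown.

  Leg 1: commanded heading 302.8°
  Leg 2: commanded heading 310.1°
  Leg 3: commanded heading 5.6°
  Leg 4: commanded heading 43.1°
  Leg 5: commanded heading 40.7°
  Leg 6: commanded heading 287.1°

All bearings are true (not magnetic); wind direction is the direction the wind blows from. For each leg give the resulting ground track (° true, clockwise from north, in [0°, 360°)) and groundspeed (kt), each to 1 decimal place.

Leg 1: heading 302.8°; drift -22.6° → track 280.2°, groundspeed 115.2 kt
Leg 2: heading 310.1°; drift -23.8° → track 286.3°, groundspeed 110.1 kt
Leg 3: heading 5.6°; drift -20.6° → track 345.0°, groundspeed 68.9 kt
Leg 4: heading 43.1°; drift +3.4° → track 46.5°, groundspeed 57.5 kt
Leg 5: heading 40.7°; drift +1.6° → track 42.3°, groundspeed 57.3 kt
Leg 6: heading 287.1°; drift -19.3° → track 267.8°, groundspeed 125.2 kt

Leg 1: track=280.2°, groundspeed=115.2 kt
Leg 2: track=286.3°, groundspeed=110.1 kt
Leg 3: track=345.0°, groundspeed=68.9 kt
Leg 4: track=46.5°, groundspeed=57.5 kt
Leg 5: track=42.3°, groundspeed=57.3 kt
Leg 6: track=267.8°, groundspeed=125.2 kt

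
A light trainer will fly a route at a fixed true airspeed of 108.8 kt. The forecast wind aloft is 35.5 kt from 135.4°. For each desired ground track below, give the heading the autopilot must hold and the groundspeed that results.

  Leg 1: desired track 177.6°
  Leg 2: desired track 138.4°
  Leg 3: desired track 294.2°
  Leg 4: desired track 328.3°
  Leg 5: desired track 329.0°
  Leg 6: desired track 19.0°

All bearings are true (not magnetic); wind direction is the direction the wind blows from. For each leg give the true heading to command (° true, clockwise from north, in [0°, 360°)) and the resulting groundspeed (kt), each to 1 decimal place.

Leg 1: desired track 177.6°; wind correction -12.7° → command heading 164.9°, groundspeed 79.9 kt
Leg 2: desired track 138.4°; wind correction -1.0° → command heading 137.4°, groundspeed 73.3 kt
Leg 3: desired track 294.2°; wind correction -6.8° → command heading 287.4°, groundspeed 141.1 kt
Leg 4: desired track 328.3°; wind correction +4.2° → command heading 332.5°, groundspeed 143.1 kt
Leg 5: desired track 329.0°; wind correction +4.4° → command heading 333.4°, groundspeed 143.0 kt
Leg 6: desired track 19.0°; wind correction +17.0° → command heading 36.0°, groundspeed 119.8 kt

Leg 1: heading=164.9°, groundspeed=79.9 kt
Leg 2: heading=137.4°, groundspeed=73.3 kt
Leg 3: heading=287.4°, groundspeed=141.1 kt
Leg 4: heading=332.5°, groundspeed=143.1 kt
Leg 5: heading=333.4°, groundspeed=143.0 kt
Leg 6: heading=36.0°, groundspeed=119.8 kt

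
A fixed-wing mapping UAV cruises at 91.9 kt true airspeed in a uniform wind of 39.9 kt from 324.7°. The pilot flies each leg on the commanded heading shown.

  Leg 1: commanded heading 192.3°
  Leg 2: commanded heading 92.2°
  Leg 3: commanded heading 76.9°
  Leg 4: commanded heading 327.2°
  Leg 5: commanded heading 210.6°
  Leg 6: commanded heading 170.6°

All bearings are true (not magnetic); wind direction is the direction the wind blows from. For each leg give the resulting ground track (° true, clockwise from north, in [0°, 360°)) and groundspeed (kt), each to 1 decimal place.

Leg 1: heading 192.3°; drift -13.9° → track 178.4°, groundspeed 122.4 kt
Leg 2: heading 92.2°; drift +15.2° → track 107.4°, groundspeed 120.4 kt
Leg 3: heading 76.9°; drift +19.1° → track 96.0°, groundspeed 113.2 kt
Leg 4: heading 327.2°; drift +1.9° → track 329.1°, groundspeed 52.1 kt
Leg 5: heading 210.6°; drift -18.6° → track 192.0°, groundspeed 114.2 kt
Leg 6: heading 170.6°; drift -7.8° → track 162.8°, groundspeed 129.0 kt

Leg 1: track=178.4°, groundspeed=122.4 kt
Leg 2: track=107.4°, groundspeed=120.4 kt
Leg 3: track=96.0°, groundspeed=113.2 kt
Leg 4: track=329.1°, groundspeed=52.1 kt
Leg 5: track=192.0°, groundspeed=114.2 kt
Leg 6: track=162.8°, groundspeed=129.0 kt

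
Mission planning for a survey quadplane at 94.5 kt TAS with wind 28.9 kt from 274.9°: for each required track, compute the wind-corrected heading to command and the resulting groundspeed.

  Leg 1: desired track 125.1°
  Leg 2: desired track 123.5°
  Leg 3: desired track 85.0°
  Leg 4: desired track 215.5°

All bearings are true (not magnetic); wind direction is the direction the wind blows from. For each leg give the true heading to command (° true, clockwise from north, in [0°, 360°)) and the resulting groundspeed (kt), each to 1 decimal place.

Leg 1: heading=133.9°, groundspeed=118.4 kt
Leg 2: heading=131.9°, groundspeed=118.9 kt
Leg 3: heading=82.0°, groundspeed=122.8 kt
Leg 4: heading=230.8°, groundspeed=76.5 kt

Leg 1: desired track 125.1°; wind correction +8.8° → command heading 133.9°, groundspeed 118.4 kt
Leg 2: desired track 123.5°; wind correction +8.4° → command heading 131.9°, groundspeed 118.9 kt
Leg 3: desired track 85.0°; wind correction -3.0° → command heading 82.0°, groundspeed 122.8 kt
Leg 4: desired track 215.5°; wind correction +15.3° → command heading 230.8°, groundspeed 76.5 kt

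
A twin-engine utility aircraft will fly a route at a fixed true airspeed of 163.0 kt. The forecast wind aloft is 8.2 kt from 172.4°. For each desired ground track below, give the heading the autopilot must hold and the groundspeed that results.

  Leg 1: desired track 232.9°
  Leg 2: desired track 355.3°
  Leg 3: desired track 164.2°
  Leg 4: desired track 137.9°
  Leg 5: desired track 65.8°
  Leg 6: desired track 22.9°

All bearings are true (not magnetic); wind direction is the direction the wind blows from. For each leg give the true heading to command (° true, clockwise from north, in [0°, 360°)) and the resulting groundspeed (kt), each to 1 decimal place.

Leg 1: heading=230.4°, groundspeed=158.8 kt
Leg 2: heading=355.4°, groundspeed=171.2 kt
Leg 3: heading=164.6°, groundspeed=154.9 kt
Leg 4: heading=139.5°, groundspeed=156.2 kt
Leg 5: heading=68.6°, groundspeed=165.2 kt
Leg 6: heading=24.4°, groundspeed=170.0 kt

Leg 1: desired track 232.9°; wind correction -2.5° → command heading 230.4°, groundspeed 158.8 kt
Leg 2: desired track 355.3°; wind correction +0.1° → command heading 355.4°, groundspeed 171.2 kt
Leg 3: desired track 164.2°; wind correction +0.4° → command heading 164.6°, groundspeed 154.9 kt
Leg 4: desired track 137.9°; wind correction +1.6° → command heading 139.5°, groundspeed 156.2 kt
Leg 5: desired track 65.8°; wind correction +2.8° → command heading 68.6°, groundspeed 165.2 kt
Leg 6: desired track 22.9°; wind correction +1.5° → command heading 24.4°, groundspeed 170.0 kt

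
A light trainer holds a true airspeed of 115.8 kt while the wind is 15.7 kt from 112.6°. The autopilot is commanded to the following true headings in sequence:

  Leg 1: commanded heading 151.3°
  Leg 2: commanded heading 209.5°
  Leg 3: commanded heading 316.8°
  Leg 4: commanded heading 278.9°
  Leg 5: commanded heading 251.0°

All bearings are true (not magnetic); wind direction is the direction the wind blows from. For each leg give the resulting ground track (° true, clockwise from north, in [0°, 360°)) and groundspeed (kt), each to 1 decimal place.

Leg 1: heading 151.3°; drift +5.4° → track 156.7°, groundspeed 104.0 kt
Leg 2: heading 209.5°; drift +7.5° → track 217.0°, groundspeed 118.7 kt
Leg 3: heading 316.8°; drift -2.8° → track 314.0°, groundspeed 130.3 kt
Leg 4: heading 278.9°; drift +1.6° → track 280.5°, groundspeed 131.1 kt
Leg 5: heading 251.0°; drift +4.7° → track 255.7°, groundspeed 128.0 kt

Leg 1: track=156.7°, groundspeed=104.0 kt
Leg 2: track=217.0°, groundspeed=118.7 kt
Leg 3: track=314.0°, groundspeed=130.3 kt
Leg 4: track=280.5°, groundspeed=131.1 kt
Leg 5: track=255.7°, groundspeed=128.0 kt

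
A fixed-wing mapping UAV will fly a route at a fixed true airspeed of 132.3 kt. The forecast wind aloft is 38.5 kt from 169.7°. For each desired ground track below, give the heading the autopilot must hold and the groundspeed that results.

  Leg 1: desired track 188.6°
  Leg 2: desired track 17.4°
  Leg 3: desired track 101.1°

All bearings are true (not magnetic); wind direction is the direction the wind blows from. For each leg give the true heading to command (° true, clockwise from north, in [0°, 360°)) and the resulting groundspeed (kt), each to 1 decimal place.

Leg 1: desired track 188.6°; wind correction -5.4° → command heading 183.2°, groundspeed 95.3 kt
Leg 2: desired track 17.4°; wind correction +7.8° → command heading 25.2°, groundspeed 165.2 kt
Leg 3: desired track 101.1°; wind correction +15.7° → command heading 116.8°, groundspeed 113.3 kt

Leg 1: heading=183.2°, groundspeed=95.3 kt
Leg 2: heading=25.2°, groundspeed=165.2 kt
Leg 3: heading=116.8°, groundspeed=113.3 kt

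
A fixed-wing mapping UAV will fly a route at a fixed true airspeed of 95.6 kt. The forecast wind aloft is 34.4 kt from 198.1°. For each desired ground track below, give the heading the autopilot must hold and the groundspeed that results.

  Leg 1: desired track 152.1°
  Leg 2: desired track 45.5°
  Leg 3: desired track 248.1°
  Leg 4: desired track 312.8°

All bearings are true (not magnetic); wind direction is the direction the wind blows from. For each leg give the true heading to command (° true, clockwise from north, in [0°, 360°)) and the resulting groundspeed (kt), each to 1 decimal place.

Leg 1: desired track 152.1°; wind correction +15.0° → command heading 167.1°, groundspeed 68.4 kt
Leg 2: desired track 45.5°; wind correction +9.5° → command heading 55.0°, groundspeed 124.8 kt
Leg 3: desired track 248.1°; wind correction -16.0° → command heading 232.1°, groundspeed 69.8 kt
Leg 4: desired track 312.8°; wind correction -19.1° → command heading 293.7°, groundspeed 104.7 kt

Leg 1: heading=167.1°, groundspeed=68.4 kt
Leg 2: heading=55.0°, groundspeed=124.8 kt
Leg 3: heading=232.1°, groundspeed=69.8 kt
Leg 4: heading=293.7°, groundspeed=104.7 kt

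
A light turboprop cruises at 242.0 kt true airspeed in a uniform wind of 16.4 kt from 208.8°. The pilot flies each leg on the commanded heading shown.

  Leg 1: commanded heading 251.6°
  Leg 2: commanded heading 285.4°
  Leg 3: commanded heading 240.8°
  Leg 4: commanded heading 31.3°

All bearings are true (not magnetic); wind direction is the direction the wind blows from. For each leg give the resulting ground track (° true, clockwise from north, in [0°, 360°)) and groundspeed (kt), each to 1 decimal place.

Leg 1: track=254.4°, groundspeed=230.2 kt
Leg 2: track=289.2°, groundspeed=238.7 kt
Leg 3: track=243.0°, groundspeed=228.3 kt
Leg 4: track=31.1°, groundspeed=258.4 kt

Leg 1: heading 251.6°; drift +2.8° → track 254.4°, groundspeed 230.2 kt
Leg 2: heading 285.4°; drift +3.8° → track 289.2°, groundspeed 238.7 kt
Leg 3: heading 240.8°; drift +2.2° → track 243.0°, groundspeed 228.3 kt
Leg 4: heading 31.3°; drift -0.2° → track 31.1°, groundspeed 258.4 kt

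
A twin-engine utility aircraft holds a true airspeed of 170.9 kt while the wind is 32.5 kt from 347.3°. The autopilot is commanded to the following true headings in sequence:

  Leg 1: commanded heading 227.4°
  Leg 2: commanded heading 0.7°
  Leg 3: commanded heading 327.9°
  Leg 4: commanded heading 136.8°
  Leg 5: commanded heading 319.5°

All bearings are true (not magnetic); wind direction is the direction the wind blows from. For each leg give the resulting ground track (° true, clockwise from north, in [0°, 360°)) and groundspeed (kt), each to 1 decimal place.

Leg 1: heading 227.4°; drift -8.6° → track 218.8°, groundspeed 189.2 kt
Leg 2: heading 0.7°; drift +3.1° → track 3.8°, groundspeed 139.5 kt
Leg 3: heading 327.9°; drift -4.4° → track 323.5°, groundspeed 140.7 kt
Leg 4: heading 136.8°; drift +4.7° → track 141.5°, groundspeed 199.6 kt
Leg 5: heading 319.5°; drift -6.1° → track 313.4°, groundspeed 143.0 kt

Leg 1: track=218.8°, groundspeed=189.2 kt
Leg 2: track=3.8°, groundspeed=139.5 kt
Leg 3: track=323.5°, groundspeed=140.7 kt
Leg 4: track=141.5°, groundspeed=199.6 kt
Leg 5: track=313.4°, groundspeed=143.0 kt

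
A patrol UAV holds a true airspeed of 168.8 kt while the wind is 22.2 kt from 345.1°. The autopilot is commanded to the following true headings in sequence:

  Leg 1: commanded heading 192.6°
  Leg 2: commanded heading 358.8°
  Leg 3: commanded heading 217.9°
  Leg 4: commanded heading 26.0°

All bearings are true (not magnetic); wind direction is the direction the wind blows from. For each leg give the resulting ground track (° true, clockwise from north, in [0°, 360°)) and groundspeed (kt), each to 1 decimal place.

Leg 1: track=189.5°, groundspeed=188.8 kt
Leg 2: track=0.8°, groundspeed=147.3 kt
Leg 3: track=212.4°, groundspeed=183.1 kt
Leg 4: track=31.5°, groundspeed=152.7 kt

Leg 1: heading 192.6°; drift -3.1° → track 189.5°, groundspeed 188.8 kt
Leg 2: heading 358.8°; drift +2.0° → track 0.8°, groundspeed 147.3 kt
Leg 3: heading 217.9°; drift -5.5° → track 212.4°, groundspeed 183.1 kt
Leg 4: heading 26.0°; drift +5.5° → track 31.5°, groundspeed 152.7 kt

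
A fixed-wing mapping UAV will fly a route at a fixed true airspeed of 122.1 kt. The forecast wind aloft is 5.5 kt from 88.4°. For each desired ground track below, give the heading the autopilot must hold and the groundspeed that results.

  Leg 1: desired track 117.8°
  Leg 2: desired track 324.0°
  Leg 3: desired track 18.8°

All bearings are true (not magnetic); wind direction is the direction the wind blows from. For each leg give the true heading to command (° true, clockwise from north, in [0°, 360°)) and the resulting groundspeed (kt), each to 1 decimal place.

Leg 1: heading=116.5°, groundspeed=117.3 kt
Leg 2: heading=326.1°, groundspeed=125.1 kt
Leg 3: heading=21.2°, groundspeed=120.1 kt

Leg 1: desired track 117.8°; wind correction -1.3° → command heading 116.5°, groundspeed 117.3 kt
Leg 2: desired track 324.0°; wind correction +2.1° → command heading 326.1°, groundspeed 125.1 kt
Leg 3: desired track 18.8°; wind correction +2.4° → command heading 21.2°, groundspeed 120.1 kt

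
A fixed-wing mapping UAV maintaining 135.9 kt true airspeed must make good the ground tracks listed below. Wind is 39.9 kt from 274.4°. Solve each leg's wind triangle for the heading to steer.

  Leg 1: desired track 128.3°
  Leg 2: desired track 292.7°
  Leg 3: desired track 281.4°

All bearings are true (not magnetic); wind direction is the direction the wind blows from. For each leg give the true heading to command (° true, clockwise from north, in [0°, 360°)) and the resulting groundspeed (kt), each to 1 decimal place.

Leg 1: desired track 128.3°; wind correction +9.4° → command heading 137.7°, groundspeed 167.2 kt
Leg 2: desired track 292.7°; wind correction -5.3° → command heading 287.4°, groundspeed 97.4 kt
Leg 3: desired track 281.4°; wind correction -2.1° → command heading 279.3°, groundspeed 96.2 kt

Leg 1: heading=137.7°, groundspeed=167.2 kt
Leg 2: heading=287.4°, groundspeed=97.4 kt
Leg 3: heading=279.3°, groundspeed=96.2 kt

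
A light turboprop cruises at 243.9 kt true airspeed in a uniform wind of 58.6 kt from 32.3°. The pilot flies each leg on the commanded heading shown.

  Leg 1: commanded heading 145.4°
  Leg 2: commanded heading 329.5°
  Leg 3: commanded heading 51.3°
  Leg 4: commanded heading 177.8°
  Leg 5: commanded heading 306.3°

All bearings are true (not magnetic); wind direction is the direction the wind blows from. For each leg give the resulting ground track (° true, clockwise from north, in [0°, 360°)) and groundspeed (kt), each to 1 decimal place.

Leg 1: track=156.8°, groundspeed=272.3 kt
Leg 2: track=316.0°, groundspeed=223.3 kt
Leg 3: track=57.1°, groundspeed=189.5 kt
Leg 4: track=184.3°, groundspeed=294.1 kt
Leg 5: track=292.6°, groundspeed=246.8 kt

Leg 1: heading 145.4°; drift +11.4° → track 156.8°, groundspeed 272.3 kt
Leg 2: heading 329.5°; drift -13.5° → track 316.0°, groundspeed 223.3 kt
Leg 3: heading 51.3°; drift +5.8° → track 57.1°, groundspeed 189.5 kt
Leg 4: heading 177.8°; drift +6.5° → track 184.3°, groundspeed 294.1 kt
Leg 5: heading 306.3°; drift -13.7° → track 292.6°, groundspeed 246.8 kt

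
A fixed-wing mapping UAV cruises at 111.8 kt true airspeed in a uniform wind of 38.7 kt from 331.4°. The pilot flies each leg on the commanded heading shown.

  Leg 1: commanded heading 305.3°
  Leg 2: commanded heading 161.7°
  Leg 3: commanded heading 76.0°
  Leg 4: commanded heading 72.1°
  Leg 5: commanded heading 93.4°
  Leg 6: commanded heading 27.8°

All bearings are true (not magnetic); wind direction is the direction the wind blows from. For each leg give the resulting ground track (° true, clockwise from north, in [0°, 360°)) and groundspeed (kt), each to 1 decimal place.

Leg 1: track=292.8°, groundspeed=78.9 kt
Leg 2: track=159.1°, groundspeed=150.0 kt
Leg 3: track=93.1°, groundspeed=127.2 kt
Leg 4: track=89.8°, groundspeed=124.9 kt
Leg 5: track=107.3°, groundspeed=136.3 kt
Leg 6: track=47.4°, groundspeed=96.0 kt

Leg 1: heading 305.3°; drift -12.5° → track 292.8°, groundspeed 78.9 kt
Leg 2: heading 161.7°; drift -2.6° → track 159.1°, groundspeed 150.0 kt
Leg 3: heading 76.0°; drift +17.1° → track 93.1°, groundspeed 127.2 kt
Leg 4: heading 72.1°; drift +17.7° → track 89.8°, groundspeed 124.9 kt
Leg 5: heading 93.4°; drift +13.9° → track 107.3°, groundspeed 136.3 kt
Leg 6: heading 27.8°; drift +19.6° → track 47.4°, groundspeed 96.0 kt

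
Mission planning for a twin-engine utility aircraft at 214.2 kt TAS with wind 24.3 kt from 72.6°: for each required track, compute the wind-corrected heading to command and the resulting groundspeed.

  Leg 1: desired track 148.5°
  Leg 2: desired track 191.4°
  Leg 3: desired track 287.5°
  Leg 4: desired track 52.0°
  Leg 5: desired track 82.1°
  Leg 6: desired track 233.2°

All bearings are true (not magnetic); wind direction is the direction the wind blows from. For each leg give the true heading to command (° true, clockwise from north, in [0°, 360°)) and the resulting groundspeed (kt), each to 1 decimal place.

Leg 1: heading=142.2°, groundspeed=207.0 kt
Leg 2: heading=185.7°, groundspeed=224.8 kt
Leg 3: heading=291.2°, groundspeed=233.7 kt
Leg 4: heading=54.3°, groundspeed=191.3 kt
Leg 5: heading=81.0°, groundspeed=190.2 kt
Leg 6: heading=231.0°, groundspeed=237.0 kt

Leg 1: desired track 148.5°; wind correction -6.3° → command heading 142.2°, groundspeed 207.0 kt
Leg 2: desired track 191.4°; wind correction -5.7° → command heading 185.7°, groundspeed 224.8 kt
Leg 3: desired track 287.5°; wind correction +3.7° → command heading 291.2°, groundspeed 233.7 kt
Leg 4: desired track 52.0°; wind correction +2.3° → command heading 54.3°, groundspeed 191.3 kt
Leg 5: desired track 82.1°; wind correction -1.1° → command heading 81.0°, groundspeed 190.2 kt
Leg 6: desired track 233.2°; wind correction -2.2° → command heading 231.0°, groundspeed 237.0 kt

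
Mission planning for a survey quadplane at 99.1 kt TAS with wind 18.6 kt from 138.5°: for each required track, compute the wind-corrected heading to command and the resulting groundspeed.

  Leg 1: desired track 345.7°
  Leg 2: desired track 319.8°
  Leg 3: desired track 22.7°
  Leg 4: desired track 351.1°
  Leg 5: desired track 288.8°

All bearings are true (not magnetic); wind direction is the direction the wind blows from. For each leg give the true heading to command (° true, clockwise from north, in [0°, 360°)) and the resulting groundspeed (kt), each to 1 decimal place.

Leg 1: desired track 345.7°; wind correction +4.9° → command heading 350.6°, groundspeed 115.3 kt
Leg 2: desired track 319.8°; wind correction +0.2° → command heading 320.0°, groundspeed 117.7 kt
Leg 3: desired track 22.7°; wind correction +9.7° → command heading 32.4°, groundspeed 105.8 kt
Leg 4: desired track 351.1°; wind correction +5.8° → command heading 356.9°, groundspeed 114.3 kt
Leg 5: desired track 288.8°; wind correction -5.3° → command heading 283.5°, groundspeed 114.8 kt

Leg 1: heading=350.6°, groundspeed=115.3 kt
Leg 2: heading=320.0°, groundspeed=117.7 kt
Leg 3: heading=32.4°, groundspeed=105.8 kt
Leg 4: heading=356.9°, groundspeed=114.3 kt
Leg 5: heading=283.5°, groundspeed=114.8 kt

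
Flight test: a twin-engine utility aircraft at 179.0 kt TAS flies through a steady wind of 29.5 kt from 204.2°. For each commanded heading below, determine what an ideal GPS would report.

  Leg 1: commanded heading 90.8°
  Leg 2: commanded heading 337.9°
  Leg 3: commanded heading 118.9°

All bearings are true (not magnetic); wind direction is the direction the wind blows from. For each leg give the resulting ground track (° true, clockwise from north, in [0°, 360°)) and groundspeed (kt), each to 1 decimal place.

Leg 1: heading 90.8°; drift -8.1° → track 82.7°, groundspeed 192.6 kt
Leg 2: heading 337.9°; drift +6.1° → track 344.0°, groundspeed 200.5 kt
Leg 3: heading 118.9°; drift -9.5° → track 109.4°, groundspeed 179.0 kt

Leg 1: track=82.7°, groundspeed=192.6 kt
Leg 2: track=344.0°, groundspeed=200.5 kt
Leg 3: track=109.4°, groundspeed=179.0 kt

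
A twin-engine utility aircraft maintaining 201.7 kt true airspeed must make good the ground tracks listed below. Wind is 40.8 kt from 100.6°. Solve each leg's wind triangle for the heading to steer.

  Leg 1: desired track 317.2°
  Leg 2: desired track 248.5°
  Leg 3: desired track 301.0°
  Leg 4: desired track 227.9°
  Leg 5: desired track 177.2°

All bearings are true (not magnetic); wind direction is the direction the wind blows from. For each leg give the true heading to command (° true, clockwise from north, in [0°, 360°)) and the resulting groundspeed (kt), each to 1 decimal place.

Leg 1: desired track 317.2°; wind correction +6.9° → command heading 324.1°, groundspeed 233.0 kt
Leg 2: desired track 248.5°; wind correction -6.2° → command heading 242.3°, groundspeed 235.1 kt
Leg 3: desired track 301.0°; wind correction +4.0° → command heading 305.0°, groundspeed 239.4 kt
Leg 4: desired track 227.9°; wind correction -9.3° → command heading 218.6°, groundspeed 223.8 kt
Leg 5: desired track 177.2°; wind correction -11.3° → command heading 165.9°, groundspeed 188.3 kt

Leg 1: heading=324.1°, groundspeed=233.0 kt
Leg 2: heading=242.3°, groundspeed=235.1 kt
Leg 3: heading=305.0°, groundspeed=239.4 kt
Leg 4: heading=218.6°, groundspeed=223.8 kt
Leg 5: heading=165.9°, groundspeed=188.3 kt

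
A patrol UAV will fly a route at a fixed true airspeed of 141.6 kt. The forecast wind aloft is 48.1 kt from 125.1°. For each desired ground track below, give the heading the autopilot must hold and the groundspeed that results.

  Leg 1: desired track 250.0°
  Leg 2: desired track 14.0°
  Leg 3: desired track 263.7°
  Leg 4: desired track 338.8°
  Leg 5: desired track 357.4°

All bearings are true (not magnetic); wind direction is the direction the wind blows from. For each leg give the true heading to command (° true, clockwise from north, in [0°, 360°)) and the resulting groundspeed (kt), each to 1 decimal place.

Leg 1: desired track 250.0°; wind correction -16.2° → command heading 233.8°, groundspeed 163.5 kt
Leg 2: desired track 14.0°; wind correction +18.5° → command heading 32.5°, groundspeed 151.6 kt
Leg 3: desired track 263.7°; wind correction -13.0° → command heading 250.7°, groundspeed 174.1 kt
Leg 4: desired track 338.8°; wind correction +10.9° → command heading 349.7°, groundspeed 179.1 kt
Leg 5: desired track 357.4°; wind correction +15.6° → command heading 13.0°, groundspeed 165.8 kt

Leg 1: heading=233.8°, groundspeed=163.5 kt
Leg 2: heading=32.5°, groundspeed=151.6 kt
Leg 3: heading=250.7°, groundspeed=174.1 kt
Leg 4: heading=349.7°, groundspeed=179.1 kt
Leg 5: heading=13.0°, groundspeed=165.8 kt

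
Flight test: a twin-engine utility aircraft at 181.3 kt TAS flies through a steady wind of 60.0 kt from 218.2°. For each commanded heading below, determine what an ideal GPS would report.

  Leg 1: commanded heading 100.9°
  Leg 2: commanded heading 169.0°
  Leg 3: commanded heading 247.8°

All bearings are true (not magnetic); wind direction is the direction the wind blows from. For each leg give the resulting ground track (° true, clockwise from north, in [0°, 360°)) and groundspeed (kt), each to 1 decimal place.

Leg 1: track=86.6°, groundspeed=215.5 kt
Leg 2: track=151.3°, groundspeed=149.2 kt
Leg 3: track=260.7°, groundspeed=132.5 kt

Leg 1: heading 100.9°; drift -14.3° → track 86.6°, groundspeed 215.5 kt
Leg 2: heading 169.0°; drift -17.7° → track 151.3°, groundspeed 149.2 kt
Leg 3: heading 247.8°; drift +12.9° → track 260.7°, groundspeed 132.5 kt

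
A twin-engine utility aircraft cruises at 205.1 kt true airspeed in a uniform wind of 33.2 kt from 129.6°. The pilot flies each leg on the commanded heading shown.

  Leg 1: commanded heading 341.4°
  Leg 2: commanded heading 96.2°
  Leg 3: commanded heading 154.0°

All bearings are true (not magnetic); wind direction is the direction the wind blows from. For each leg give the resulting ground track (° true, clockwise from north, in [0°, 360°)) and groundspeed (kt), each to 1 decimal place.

Leg 1: heading 341.4°; drift -4.3° → track 337.1°, groundspeed 234.0 kt
Leg 2: heading 96.2°; drift -5.9° → track 90.3°, groundspeed 178.3 kt
Leg 3: heading 154.0°; drift +4.5° → track 158.5°, groundspeed 175.4 kt

Leg 1: track=337.1°, groundspeed=234.0 kt
Leg 2: track=90.3°, groundspeed=178.3 kt
Leg 3: track=158.5°, groundspeed=175.4 kt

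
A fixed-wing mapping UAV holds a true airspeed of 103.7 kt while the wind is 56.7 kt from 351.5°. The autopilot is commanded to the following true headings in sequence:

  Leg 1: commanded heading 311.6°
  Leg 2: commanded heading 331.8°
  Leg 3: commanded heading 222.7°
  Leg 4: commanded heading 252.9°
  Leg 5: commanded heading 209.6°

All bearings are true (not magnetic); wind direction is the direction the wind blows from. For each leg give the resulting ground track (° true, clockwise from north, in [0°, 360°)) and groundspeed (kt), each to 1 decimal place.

Leg 1: heading 311.6°; drift -31.1° → track 280.5°, groundspeed 70.3 kt
Leg 2: heading 331.8°; drift -20.8° → track 311.0°, groundspeed 53.8 kt
Leg 3: heading 222.7°; drift -17.6° → track 205.1°, groundspeed 146.1 kt
Leg 4: heading 252.9°; drift -26.6° → track 226.3°, groundspeed 125.4 kt
Leg 5: heading 209.6°; drift -13.3° → track 196.3°, groundspeed 152.4 kt

Leg 1: track=280.5°, groundspeed=70.3 kt
Leg 2: track=311.0°, groundspeed=53.8 kt
Leg 3: track=205.1°, groundspeed=146.1 kt
Leg 4: track=226.3°, groundspeed=125.4 kt
Leg 5: track=196.3°, groundspeed=152.4 kt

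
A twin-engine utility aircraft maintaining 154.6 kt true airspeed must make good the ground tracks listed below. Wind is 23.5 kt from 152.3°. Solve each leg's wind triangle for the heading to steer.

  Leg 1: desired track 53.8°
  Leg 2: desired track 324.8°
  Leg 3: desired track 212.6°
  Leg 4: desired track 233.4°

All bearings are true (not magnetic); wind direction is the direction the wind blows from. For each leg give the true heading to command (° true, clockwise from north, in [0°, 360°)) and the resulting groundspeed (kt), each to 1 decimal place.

Leg 1: heading=62.4°, groundspeed=156.3 kt
Leg 2: heading=323.7°, groundspeed=177.9 kt
Leg 3: heading=205.0°, groundspeed=141.6 kt
Leg 4: heading=224.8°, groundspeed=149.2 kt

Leg 1: desired track 53.8°; wind correction +8.6° → command heading 62.4°, groundspeed 156.3 kt
Leg 2: desired track 324.8°; wind correction -1.1° → command heading 323.7°, groundspeed 177.9 kt
Leg 3: desired track 212.6°; wind correction -7.6° → command heading 205.0°, groundspeed 141.6 kt
Leg 4: desired track 233.4°; wind correction -8.6° → command heading 224.8°, groundspeed 149.2 kt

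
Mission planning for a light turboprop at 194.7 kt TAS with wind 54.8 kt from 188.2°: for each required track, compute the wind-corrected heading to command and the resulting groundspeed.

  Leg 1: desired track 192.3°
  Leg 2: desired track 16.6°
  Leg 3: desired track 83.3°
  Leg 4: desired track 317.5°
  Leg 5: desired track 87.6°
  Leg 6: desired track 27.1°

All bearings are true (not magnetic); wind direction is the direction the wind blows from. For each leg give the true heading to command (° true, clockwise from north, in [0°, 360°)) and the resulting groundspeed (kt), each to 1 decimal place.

Leg 1: heading=191.1°, groundspeed=140.0 kt
Leg 2: heading=19.0°, groundspeed=248.7 kt
Leg 3: heading=99.1°, groundspeed=201.5 kt
Leg 4: heading=304.9°, groundspeed=224.7 kt
Leg 5: heading=103.7°, groundspeed=197.2 kt
Leg 6: heading=32.3°, groundspeed=245.7 kt

Leg 1: desired track 192.3°; wind correction -1.2° → command heading 191.1°, groundspeed 140.0 kt
Leg 2: desired track 16.6°; wind correction +2.4° → command heading 19.0°, groundspeed 248.7 kt
Leg 3: desired track 83.3°; wind correction +15.8° → command heading 99.1°, groundspeed 201.5 kt
Leg 4: desired track 317.5°; wind correction -12.6° → command heading 304.9°, groundspeed 224.7 kt
Leg 5: desired track 87.6°; wind correction +16.1° → command heading 103.7°, groundspeed 197.2 kt
Leg 6: desired track 27.1°; wind correction +5.2° → command heading 32.3°, groundspeed 245.7 kt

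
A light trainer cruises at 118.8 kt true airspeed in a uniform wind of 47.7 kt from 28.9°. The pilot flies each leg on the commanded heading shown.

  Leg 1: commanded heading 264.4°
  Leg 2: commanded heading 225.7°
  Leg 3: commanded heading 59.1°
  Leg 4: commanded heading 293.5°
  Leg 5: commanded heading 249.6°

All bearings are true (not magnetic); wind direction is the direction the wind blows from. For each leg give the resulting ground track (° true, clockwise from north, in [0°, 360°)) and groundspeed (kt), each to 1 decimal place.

Leg 1: heading 264.4°; drift -15.1° → track 249.3°, groundspeed 151.0 kt
Leg 2: heading 225.7°; drift -4.8° → track 220.9°, groundspeed 165.0 kt
Leg 3: heading 59.1°; drift +17.2° → track 76.3°, groundspeed 81.2 kt
Leg 4: heading 293.5°; drift -21.1° → track 272.4°, groundspeed 132.1 kt
Leg 5: heading 249.6°; drift -11.3° → track 238.3°, groundspeed 158.1 kt

Leg 1: track=249.3°, groundspeed=151.0 kt
Leg 2: track=220.9°, groundspeed=165.0 kt
Leg 3: track=76.3°, groundspeed=81.2 kt
Leg 4: track=272.4°, groundspeed=132.1 kt
Leg 5: track=238.3°, groundspeed=158.1 kt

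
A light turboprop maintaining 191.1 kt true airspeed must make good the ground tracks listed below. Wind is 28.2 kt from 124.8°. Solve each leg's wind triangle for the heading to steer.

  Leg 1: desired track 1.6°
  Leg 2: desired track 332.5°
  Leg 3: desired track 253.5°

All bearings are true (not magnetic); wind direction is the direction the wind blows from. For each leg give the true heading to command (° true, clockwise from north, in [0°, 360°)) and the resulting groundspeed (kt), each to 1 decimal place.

Leg 1: heading=8.7°, groundspeed=205.1 kt
Leg 2: heading=336.4°, groundspeed=215.6 kt
Leg 3: heading=246.9°, groundspeed=207.5 kt

Leg 1: desired track 1.6°; wind correction +7.1° → command heading 8.7°, groundspeed 205.1 kt
Leg 2: desired track 332.5°; wind correction +3.9° → command heading 336.4°, groundspeed 215.6 kt
Leg 3: desired track 253.5°; wind correction -6.6° → command heading 246.9°, groundspeed 207.5 kt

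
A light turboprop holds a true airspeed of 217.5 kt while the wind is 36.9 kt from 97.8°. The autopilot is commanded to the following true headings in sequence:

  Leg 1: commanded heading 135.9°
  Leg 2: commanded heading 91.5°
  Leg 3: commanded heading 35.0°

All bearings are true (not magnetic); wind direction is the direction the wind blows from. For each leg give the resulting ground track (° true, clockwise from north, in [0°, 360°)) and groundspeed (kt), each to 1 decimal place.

Leg 1: heading 135.9°; drift +6.9° → track 142.8°, groundspeed 189.8 kt
Leg 2: heading 91.5°; drift -1.3° → track 90.2°, groundspeed 180.9 kt
Leg 3: heading 35.0°; drift -9.3° → track 25.7°, groundspeed 203.3 kt

Leg 1: track=142.8°, groundspeed=189.8 kt
Leg 2: track=90.2°, groundspeed=180.9 kt
Leg 3: track=25.7°, groundspeed=203.3 kt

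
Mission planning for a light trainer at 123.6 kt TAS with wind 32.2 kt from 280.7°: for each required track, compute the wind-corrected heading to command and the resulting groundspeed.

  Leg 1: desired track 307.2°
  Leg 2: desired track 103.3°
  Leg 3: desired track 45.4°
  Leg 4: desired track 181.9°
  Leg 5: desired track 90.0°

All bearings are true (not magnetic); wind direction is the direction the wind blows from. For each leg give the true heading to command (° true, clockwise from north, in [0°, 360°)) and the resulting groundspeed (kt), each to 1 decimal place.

Leg 1: heading=300.5°, groundspeed=93.9 kt
Leg 2: heading=104.0°, groundspeed=155.8 kt
Leg 3: heading=33.0°, groundspeed=139.1 kt
Leg 4: heading=196.8°, groundspeed=124.4 kt
Leg 5: heading=87.2°, groundspeed=155.1 kt

Leg 1: desired track 307.2°; wind correction -6.7° → command heading 300.5°, groundspeed 93.9 kt
Leg 2: desired track 103.3°; wind correction +0.7° → command heading 104.0°, groundspeed 155.8 kt
Leg 3: desired track 45.4°; wind correction -12.4° → command heading 33.0°, groundspeed 139.1 kt
Leg 4: desired track 181.9°; wind correction +14.9° → command heading 196.8°, groundspeed 124.4 kt
Leg 5: desired track 90.0°; wind correction -2.8° → command heading 87.2°, groundspeed 155.1 kt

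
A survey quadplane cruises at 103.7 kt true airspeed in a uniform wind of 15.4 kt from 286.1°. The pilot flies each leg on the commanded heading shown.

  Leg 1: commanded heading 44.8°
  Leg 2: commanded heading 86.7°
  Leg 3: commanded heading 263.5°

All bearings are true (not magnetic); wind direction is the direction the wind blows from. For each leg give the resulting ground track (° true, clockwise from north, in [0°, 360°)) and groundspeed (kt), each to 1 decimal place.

Leg 1: track=51.7°, groundspeed=111.9 kt
Leg 2: track=89.2°, groundspeed=118.3 kt
Leg 3: track=259.7°, groundspeed=89.7 kt

Leg 1: heading 44.8°; drift +6.9° → track 51.7°, groundspeed 111.9 kt
Leg 2: heading 86.7°; drift +2.5° → track 89.2°, groundspeed 118.3 kt
Leg 3: heading 263.5°; drift -3.8° → track 259.7°, groundspeed 89.7 kt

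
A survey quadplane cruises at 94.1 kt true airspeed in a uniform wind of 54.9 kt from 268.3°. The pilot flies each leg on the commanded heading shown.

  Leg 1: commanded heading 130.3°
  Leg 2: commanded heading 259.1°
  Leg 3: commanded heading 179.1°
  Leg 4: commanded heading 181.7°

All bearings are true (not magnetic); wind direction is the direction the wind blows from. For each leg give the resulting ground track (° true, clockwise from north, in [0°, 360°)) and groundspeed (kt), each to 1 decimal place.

Leg 1: track=115.1°, groundspeed=139.8 kt
Leg 2: track=246.7°, groundspeed=40.9 kt
Leg 3: track=148.6°, groundspeed=108.3 kt
Leg 4: track=150.6°, groundspeed=106.1 kt

Leg 1: heading 130.3°; drift -15.2° → track 115.1°, groundspeed 139.8 kt
Leg 2: heading 259.1°; drift -12.4° → track 246.7°, groundspeed 40.9 kt
Leg 3: heading 179.1°; drift -30.5° → track 148.6°, groundspeed 108.3 kt
Leg 4: heading 181.7°; drift -31.1° → track 150.6°, groundspeed 106.1 kt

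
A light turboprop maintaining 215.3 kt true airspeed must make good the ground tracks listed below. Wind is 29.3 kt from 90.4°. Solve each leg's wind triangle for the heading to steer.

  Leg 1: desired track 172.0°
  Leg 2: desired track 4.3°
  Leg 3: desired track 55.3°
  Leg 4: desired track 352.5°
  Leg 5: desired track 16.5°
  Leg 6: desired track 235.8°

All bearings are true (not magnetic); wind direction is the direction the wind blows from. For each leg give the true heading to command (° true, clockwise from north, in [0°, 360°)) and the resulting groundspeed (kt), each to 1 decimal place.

Leg 1: desired track 172.0°; wind correction -7.7° → command heading 164.3°, groundspeed 209.1 kt
Leg 2: desired track 4.3°; wind correction +7.8° → command heading 12.1°, groundspeed 211.3 kt
Leg 3: desired track 55.3°; wind correction +4.5° → command heading 59.8°, groundspeed 190.7 kt
Leg 4: desired track 352.5°; wind correction +7.7° → command heading 0.2°, groundspeed 217.4 kt
Leg 5: desired track 16.5°; wind correction +7.5° → command heading 24.0°, groundspeed 205.3 kt
Leg 6: desired track 235.8°; wind correction -4.4° → command heading 231.4°, groundspeed 238.8 kt

Leg 1: heading=164.3°, groundspeed=209.1 kt
Leg 2: heading=12.1°, groundspeed=211.3 kt
Leg 3: heading=59.8°, groundspeed=190.7 kt
Leg 4: heading=0.2°, groundspeed=217.4 kt
Leg 5: heading=24.0°, groundspeed=205.3 kt
Leg 6: heading=231.4°, groundspeed=238.8 kt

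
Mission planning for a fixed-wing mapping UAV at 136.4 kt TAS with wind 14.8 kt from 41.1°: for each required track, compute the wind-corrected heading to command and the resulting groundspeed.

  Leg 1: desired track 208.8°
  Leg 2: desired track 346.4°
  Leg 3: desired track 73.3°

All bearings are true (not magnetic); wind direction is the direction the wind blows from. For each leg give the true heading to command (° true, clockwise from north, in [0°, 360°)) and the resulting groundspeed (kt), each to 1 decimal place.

Leg 1: desired track 208.8°; wind correction -1.3° → command heading 207.5°, groundspeed 150.8 kt
Leg 2: desired track 346.4°; wind correction +5.1° → command heading 351.5°, groundspeed 127.3 kt
Leg 3: desired track 73.3°; wind correction -3.3° → command heading 70.0°, groundspeed 123.6 kt

Leg 1: heading=207.5°, groundspeed=150.8 kt
Leg 2: heading=351.5°, groundspeed=127.3 kt
Leg 3: heading=70.0°, groundspeed=123.6 kt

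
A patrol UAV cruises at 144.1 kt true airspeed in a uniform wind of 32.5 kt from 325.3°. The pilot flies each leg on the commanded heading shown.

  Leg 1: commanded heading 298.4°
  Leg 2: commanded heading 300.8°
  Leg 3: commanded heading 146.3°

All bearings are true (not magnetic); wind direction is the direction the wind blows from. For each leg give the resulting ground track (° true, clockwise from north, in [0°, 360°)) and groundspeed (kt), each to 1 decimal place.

Leg 1: heading 298.4°; drift -7.3° → track 291.1°, groundspeed 116.1 kt
Leg 2: heading 300.8°; drift -6.7° → track 294.1°, groundspeed 115.3 kt
Leg 3: heading 146.3°; drift -0.2° → track 146.1°, groundspeed 176.6 kt

Leg 1: track=291.1°, groundspeed=116.1 kt
Leg 2: track=294.1°, groundspeed=115.3 kt
Leg 3: track=146.1°, groundspeed=176.6 kt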